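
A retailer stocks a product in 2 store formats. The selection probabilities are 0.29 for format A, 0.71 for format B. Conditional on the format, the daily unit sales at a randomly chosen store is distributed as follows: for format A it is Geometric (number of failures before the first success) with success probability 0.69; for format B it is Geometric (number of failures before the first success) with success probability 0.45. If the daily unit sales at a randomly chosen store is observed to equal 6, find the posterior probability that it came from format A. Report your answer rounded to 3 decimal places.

0.020

Likelihoods P(X=6 | ·): A: 0.000612378; B: 0.0124563.
Posterior ∝ prior × likelihood. Numerator for A: 0.29·0.000612378 = 0.000177589.
Normalizing constant: 0.29·0.000612378 + 0.71·0.0124563 = 0.00902155.
P(A | observation) = 0.000177589 / 0.00902155 = 0.019685.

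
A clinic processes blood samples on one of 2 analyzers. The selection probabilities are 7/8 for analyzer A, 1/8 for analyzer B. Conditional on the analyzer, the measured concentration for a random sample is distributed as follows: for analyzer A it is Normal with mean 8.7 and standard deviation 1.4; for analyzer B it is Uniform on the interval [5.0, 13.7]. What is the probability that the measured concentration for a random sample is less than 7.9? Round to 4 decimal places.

0.2900

Conditional on each analyzer, P(X < 7.9): A: 0.283855; B: 0.333333.
By total probability, P(X < 7.9) = 0.875·0.283855 + 0.125·0.333333 = 0.290039.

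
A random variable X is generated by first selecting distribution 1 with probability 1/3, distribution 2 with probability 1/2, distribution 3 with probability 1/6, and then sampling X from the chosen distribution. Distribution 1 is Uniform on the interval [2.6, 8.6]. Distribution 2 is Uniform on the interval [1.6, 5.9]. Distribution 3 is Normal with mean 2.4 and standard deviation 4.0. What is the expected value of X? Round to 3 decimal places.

4.142

Component means — 1: 5.6; 2: 3.75; 3: 2.4.
E[X] = 0.333333·5.6 + 0.5·3.75 + 0.166667·2.4 = 4.14167.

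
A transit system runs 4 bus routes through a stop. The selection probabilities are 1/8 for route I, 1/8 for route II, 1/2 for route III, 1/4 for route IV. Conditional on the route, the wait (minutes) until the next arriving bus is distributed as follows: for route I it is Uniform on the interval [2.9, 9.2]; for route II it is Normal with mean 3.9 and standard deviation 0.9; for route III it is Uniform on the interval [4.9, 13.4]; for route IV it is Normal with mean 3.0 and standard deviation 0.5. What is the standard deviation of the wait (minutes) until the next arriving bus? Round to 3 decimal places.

3.321

Per component, I: μ=6.05, E[X²]=39.91; II: μ=3.9, E[X²]=16.02; III: μ=9.15, E[X²]=89.7433; IV: μ=3, E[X²]=9.25.
E[X] = 0.125·6.05 + 0.125·3.9 + 0.5·9.15 + 0.25·3 = 6.56875.
E[X²] = 0.125·39.91 + 0.125·16.02 + 0.5·89.7433 + 0.25·9.25 = 54.1754.
Var(X) = E[X²] − (E[X])² = 54.1754 − 43.1485 = 11.0269.
SD(X) = √11.0269 = 3.32068.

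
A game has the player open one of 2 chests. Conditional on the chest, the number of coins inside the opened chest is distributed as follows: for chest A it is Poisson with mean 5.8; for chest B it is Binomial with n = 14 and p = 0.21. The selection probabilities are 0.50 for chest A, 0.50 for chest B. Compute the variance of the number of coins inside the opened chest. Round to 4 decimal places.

Per component, A: μ=5.8, E[X²]=39.44; B: μ=2.94, E[X²]=10.9662.
E[X] = 0.5·5.8 + 0.5·2.94 = 4.37.
E[X²] = 0.5·39.44 + 0.5·10.9662 = 25.2031.
Var(X) = E[X²] − (E[X])² = 25.2031 − 19.0969 = 6.1062.

6.1062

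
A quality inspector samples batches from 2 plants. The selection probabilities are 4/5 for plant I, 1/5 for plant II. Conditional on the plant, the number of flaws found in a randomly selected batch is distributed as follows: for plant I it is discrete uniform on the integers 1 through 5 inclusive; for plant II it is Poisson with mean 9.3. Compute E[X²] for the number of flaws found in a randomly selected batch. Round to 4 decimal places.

For each component E[X²] = Var + (mean)², giving I: 11; II: 95.79.
Overall E[X²] = 0.8·11 + 0.2·95.79 = 27.958.

27.9580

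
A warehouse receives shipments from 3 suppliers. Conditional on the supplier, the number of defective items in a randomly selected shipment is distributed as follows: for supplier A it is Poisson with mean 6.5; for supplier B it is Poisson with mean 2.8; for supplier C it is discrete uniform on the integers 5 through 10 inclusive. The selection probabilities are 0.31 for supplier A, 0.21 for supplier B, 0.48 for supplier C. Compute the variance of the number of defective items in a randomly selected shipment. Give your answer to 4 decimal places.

7.2697

Per component, A: μ=6.5, E[X²]=48.75; B: μ=2.8, E[X²]=10.64; C: μ=7.5, E[X²]=59.1667.
E[X] = 0.31·6.5 + 0.21·2.8 + 0.48·7.5 = 6.203.
E[X²] = 0.31·48.75 + 0.21·10.64 + 0.48·59.1667 = 45.7469.
Var(X) = E[X²] − (E[X])² = 45.7469 − 38.4772 = 7.26969.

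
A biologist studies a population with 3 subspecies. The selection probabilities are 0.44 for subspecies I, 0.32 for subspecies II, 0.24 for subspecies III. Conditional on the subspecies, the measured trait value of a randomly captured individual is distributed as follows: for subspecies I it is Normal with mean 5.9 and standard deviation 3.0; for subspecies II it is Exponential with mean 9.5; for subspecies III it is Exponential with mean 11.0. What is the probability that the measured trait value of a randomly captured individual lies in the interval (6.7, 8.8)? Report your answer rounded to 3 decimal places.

Conditional on each subspecies, P(6.7 < X < 8.8): I: 0.228008; II: 0.0979686; III: 0.0945161.
By total probability, P(6.7 < X < 8.8) = 0.44·0.228008 + 0.32·0.0979686 + 0.24·0.0945161 = 0.154357.

0.154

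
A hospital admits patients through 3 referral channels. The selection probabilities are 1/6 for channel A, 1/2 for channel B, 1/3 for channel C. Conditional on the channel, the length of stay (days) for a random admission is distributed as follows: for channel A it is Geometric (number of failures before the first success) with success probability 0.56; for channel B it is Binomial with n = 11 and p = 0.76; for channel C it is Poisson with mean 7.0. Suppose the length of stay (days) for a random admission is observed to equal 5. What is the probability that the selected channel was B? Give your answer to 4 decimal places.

Likelihoods P(X=5 | ·): A: 0.00923531; B: 0.022386; C: 0.127717.
Posterior ∝ prior × likelihood. Numerator for B: 0.5·0.022386 = 0.011193.
Normalizing constant: 0.166667·0.00923531 + 0.5·0.022386 + 0.333333·0.127717 = 0.0553045.
P(B | observation) = 0.011193 / 0.0553045 = 0.202389.

0.2024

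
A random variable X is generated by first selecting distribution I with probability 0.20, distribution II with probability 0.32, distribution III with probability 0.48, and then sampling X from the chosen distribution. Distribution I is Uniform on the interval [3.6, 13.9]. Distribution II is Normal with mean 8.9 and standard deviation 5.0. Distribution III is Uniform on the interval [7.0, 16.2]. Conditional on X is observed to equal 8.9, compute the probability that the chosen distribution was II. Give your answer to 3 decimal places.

Likelihoods f(8.9 | ·): I: 0.0970874; II: 0.0797885; III: 0.108696.
Posterior ∝ prior × likelihood. Numerator for II: 0.32·0.0797885 = 0.0255323.
Normalizing constant: 0.2·0.0970874 + 0.32·0.0797885 + 0.48·0.108696 = 0.0971237.
P(II | observation) = 0.0255323 / 0.0971237 = 0.262884.

0.263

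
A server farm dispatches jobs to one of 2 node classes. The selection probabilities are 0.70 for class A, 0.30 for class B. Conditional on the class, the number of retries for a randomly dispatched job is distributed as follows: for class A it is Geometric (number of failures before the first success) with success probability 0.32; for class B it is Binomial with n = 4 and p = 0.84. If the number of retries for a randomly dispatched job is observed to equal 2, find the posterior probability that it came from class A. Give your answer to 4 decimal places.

0.7611

Likelihoods P(X=2 | ·): A: 0.147968; B: 0.10838.
Posterior ∝ prior × likelihood. Numerator for A: 0.7·0.147968 = 0.103578.
Normalizing constant: 0.7·0.147968 + 0.3·0.10838 = 0.136092.
P(A | observation) = 0.103578 / 0.136092 = 0.761087.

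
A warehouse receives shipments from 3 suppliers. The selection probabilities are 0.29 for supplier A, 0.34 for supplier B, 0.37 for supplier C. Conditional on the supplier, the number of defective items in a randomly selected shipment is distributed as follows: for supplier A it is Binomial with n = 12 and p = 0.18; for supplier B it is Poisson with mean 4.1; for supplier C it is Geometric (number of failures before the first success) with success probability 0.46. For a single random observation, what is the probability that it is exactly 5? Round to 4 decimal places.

0.0730

Conditional on each supplier, P(X = 5): A: 0.0373065; B: 0.160004; C: 0.0211216.
By total probability, P(X = 5) = 0.29·0.0373065 + 0.34·0.160004 + 0.37·0.0211216 = 0.0730352.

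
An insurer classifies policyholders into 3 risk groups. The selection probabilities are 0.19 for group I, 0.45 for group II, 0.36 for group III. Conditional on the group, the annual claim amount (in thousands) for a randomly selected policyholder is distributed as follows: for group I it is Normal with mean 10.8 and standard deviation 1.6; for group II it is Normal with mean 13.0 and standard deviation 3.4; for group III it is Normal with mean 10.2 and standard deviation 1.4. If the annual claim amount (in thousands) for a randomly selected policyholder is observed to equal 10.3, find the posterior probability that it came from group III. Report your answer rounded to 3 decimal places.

0.550

Likelihoods f(10.3 | ·): I: 0.237457; II: 0.0856038; III: 0.284233.
Posterior ∝ prior × likelihood. Numerator for III: 0.36·0.284233 = 0.102324.
Normalizing constant: 0.19·0.237457 + 0.45·0.0856038 + 0.36·0.284233 = 0.185962.
P(III | observation) = 0.102324 / 0.185962 = 0.55024.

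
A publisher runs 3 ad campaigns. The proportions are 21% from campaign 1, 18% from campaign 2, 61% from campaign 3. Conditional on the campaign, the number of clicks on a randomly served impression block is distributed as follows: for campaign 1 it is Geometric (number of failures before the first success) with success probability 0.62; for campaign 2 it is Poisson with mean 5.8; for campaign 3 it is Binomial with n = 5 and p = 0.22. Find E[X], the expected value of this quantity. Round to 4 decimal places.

1.8437

Component means — 1: 0.612903; 2: 5.8; 3: 1.1.
E[X] = 0.21·0.612903 + 0.18·5.8 + 0.61·1.1 = 1.84371.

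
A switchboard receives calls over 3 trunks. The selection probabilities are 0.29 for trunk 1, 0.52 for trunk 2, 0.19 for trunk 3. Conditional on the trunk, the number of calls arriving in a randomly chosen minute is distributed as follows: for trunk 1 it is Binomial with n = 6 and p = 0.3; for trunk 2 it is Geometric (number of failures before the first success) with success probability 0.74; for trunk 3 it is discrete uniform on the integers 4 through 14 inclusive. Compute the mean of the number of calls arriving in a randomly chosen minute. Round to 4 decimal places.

2.4147

Component means — 1: 1.8; 2: 0.351351; 3: 9.
E[X] = 0.29·1.8 + 0.52·0.351351 + 0.19·9 = 2.4147.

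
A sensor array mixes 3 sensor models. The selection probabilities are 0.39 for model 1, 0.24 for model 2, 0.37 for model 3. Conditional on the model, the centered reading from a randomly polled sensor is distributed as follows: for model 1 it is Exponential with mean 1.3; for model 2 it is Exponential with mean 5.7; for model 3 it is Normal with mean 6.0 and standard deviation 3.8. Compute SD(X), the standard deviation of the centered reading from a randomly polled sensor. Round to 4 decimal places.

4.3367

Per component, 1: μ=1.3, E[X²]=3.38; 2: μ=5.7, E[X²]=64.98; 3: μ=6, E[X²]=50.44.
E[X] = 0.39·1.3 + 0.24·5.7 + 0.37·6 = 4.095.
E[X²] = 0.39·3.38 + 0.24·64.98 + 0.37·50.44 = 35.5762.
Var(X) = E[X²] − (E[X])² = 35.5762 − 16.769 = 18.8072.
SD(X) = √18.8072 = 4.33672.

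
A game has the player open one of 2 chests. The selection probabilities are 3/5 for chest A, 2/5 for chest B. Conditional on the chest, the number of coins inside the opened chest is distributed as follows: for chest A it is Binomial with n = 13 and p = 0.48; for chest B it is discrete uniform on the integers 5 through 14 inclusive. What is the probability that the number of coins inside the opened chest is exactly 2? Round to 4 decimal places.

Conditional on each chest, P(X = 2): A: 0.0135087; B: 0.
By total probability, P(X = 2) = 0.6·0.0135087 + 0.4·0 = 0.00810523.

0.0081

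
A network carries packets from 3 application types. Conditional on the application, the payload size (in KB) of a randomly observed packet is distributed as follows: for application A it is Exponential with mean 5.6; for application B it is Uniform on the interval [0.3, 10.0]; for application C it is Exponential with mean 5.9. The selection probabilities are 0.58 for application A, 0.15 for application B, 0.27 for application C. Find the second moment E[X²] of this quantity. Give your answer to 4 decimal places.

For each component E[X²] = Var + (mean)², giving A: 62.72; B: 34.3633; C: 69.62.
Overall E[X²] = 0.58·62.72 + 0.15·34.3633 + 0.27·69.62 = 60.3295.

60.3295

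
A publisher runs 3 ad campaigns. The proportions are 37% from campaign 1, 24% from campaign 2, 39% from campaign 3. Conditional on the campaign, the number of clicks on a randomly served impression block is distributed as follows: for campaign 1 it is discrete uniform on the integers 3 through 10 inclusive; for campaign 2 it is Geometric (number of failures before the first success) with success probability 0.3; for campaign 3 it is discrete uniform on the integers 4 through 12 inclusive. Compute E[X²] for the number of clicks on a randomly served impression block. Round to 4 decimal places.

48.3083

For each component E[X²] = Var + (mean)², giving 1: 47.5; 2: 13.2222; 3: 70.6667.
Overall E[X²] = 0.37·47.5 + 0.24·13.2222 + 0.39·70.6667 = 48.3083.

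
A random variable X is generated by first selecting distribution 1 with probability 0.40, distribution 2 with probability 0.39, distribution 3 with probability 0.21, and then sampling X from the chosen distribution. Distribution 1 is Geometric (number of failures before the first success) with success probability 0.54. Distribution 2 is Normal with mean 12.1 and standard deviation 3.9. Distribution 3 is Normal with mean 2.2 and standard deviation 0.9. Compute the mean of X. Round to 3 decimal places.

Component means — 1: 0.851852; 2: 12.1; 3: 2.2.
E[X] = 0.4·0.851852 + 0.39·12.1 + 0.21·2.2 = 5.52174.

5.522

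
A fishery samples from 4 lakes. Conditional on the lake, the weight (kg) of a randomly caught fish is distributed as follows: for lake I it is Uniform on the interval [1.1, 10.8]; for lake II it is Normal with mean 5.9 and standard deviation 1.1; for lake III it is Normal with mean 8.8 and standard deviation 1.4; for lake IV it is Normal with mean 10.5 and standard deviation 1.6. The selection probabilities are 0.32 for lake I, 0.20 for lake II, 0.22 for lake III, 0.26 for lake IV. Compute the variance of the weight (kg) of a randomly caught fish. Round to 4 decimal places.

Per component, I: μ=5.95, E[X²]=43.2433; II: μ=5.9, E[X²]=36.02; III: μ=8.8, E[X²]=79.4; IV: μ=10.5, E[X²]=112.81.
E[X] = 0.32·5.95 + 0.2·5.9 + 0.22·8.8 + 0.26·10.5 = 7.75.
E[X²] = 0.32·43.2433 + 0.2·36.02 + 0.22·79.4 + 0.26·112.81 = 67.8405.
Var(X) = E[X²] − (E[X])² = 67.8405 − 60.0625 = 7.77797.

7.7780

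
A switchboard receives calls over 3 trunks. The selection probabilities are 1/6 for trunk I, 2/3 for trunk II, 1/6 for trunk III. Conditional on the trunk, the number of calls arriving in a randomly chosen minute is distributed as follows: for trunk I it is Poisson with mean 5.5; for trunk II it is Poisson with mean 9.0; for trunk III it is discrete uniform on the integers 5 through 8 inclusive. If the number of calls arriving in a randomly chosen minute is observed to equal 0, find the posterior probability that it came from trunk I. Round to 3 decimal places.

0.892

Likelihoods P(X=0 | ·): I: 0.00408677; II: 0.00012341; III: 0.
Posterior ∝ prior × likelihood. Numerator for I: 0.166667·0.00408677 = 0.000681129.
Normalizing constant: 0.166667·0.00408677 + 0.666667·0.00012341 + 0.166667·0 = 0.000763402.
P(I | observation) = 0.000681129 / 0.000763402 = 0.892228.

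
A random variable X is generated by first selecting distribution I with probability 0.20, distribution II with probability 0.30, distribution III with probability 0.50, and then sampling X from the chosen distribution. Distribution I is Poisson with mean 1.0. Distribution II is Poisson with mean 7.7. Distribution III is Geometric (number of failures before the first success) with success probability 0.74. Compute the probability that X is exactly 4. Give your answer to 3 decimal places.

0.025

Conditional on each component, P(X = 4): I: 0.0153283; II: 0.0663261; III: 0.00338162.
By total probability, P(X = 4) = 0.2·0.0153283 + 0.3·0.0663261 + 0.5·0.00338162 = 0.0246543.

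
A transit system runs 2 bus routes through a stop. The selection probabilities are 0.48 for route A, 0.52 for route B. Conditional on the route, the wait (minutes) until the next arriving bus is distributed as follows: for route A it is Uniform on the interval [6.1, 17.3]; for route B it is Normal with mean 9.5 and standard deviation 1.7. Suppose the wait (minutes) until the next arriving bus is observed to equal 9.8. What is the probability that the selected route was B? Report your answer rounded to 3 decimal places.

0.737

Likelihoods f(9.8 | ·): A: 0.0892857; B: 0.231046.
Posterior ∝ prior × likelihood. Numerator for B: 0.52·0.231046 = 0.120144.
Normalizing constant: 0.48·0.0892857 + 0.52·0.231046 = 0.163001.
P(B | observation) = 0.120144 / 0.163001 = 0.737075.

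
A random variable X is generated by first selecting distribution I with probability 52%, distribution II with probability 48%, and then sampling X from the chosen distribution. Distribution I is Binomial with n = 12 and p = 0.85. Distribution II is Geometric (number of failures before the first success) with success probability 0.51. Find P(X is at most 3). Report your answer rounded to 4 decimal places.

Conditional on each component, P(X ≤ 3): I: 5.47791e-06; II: 0.942352.
By total probability, P(X ≤ 3) = 0.52·5.47791e-06 + 0.48·0.942352 = 0.452332.

0.4523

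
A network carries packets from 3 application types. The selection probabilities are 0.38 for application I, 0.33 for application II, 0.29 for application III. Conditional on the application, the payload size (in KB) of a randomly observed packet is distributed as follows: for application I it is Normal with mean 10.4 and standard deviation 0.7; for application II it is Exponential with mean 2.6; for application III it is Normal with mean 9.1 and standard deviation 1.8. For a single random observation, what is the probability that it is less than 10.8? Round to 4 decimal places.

0.8369

Conditional on each application, P(X < 10.8): I: 0.716145; II: 0.984296; III: 0.827529.
By total probability, P(X < 10.8) = 0.38·0.716145 + 0.33·0.984296 + 0.29·0.827529 = 0.836936.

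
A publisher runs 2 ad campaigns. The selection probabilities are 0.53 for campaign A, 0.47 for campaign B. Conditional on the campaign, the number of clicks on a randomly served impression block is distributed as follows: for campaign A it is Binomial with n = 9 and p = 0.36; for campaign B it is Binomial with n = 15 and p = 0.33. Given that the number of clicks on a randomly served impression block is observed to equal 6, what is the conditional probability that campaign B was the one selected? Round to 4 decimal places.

0.7649

Likelihoods P(X=6 | ·): A: 0.047933; B: 0.175858.
Posterior ∝ prior × likelihood. Numerator for B: 0.47·0.175858 = 0.082653.
Normalizing constant: 0.53·0.047933 + 0.47·0.175858 = 0.108058.
P(B | observation) = 0.082653 / 0.108058 = 0.764899.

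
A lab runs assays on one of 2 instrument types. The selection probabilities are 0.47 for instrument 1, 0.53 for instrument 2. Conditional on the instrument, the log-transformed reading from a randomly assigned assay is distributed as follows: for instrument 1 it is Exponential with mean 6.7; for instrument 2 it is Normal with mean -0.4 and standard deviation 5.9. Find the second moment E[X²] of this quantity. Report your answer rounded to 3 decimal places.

60.731

For each component E[X²] = Var + (mean)², giving 1: 89.78; 2: 34.97.
Overall E[X²] = 0.47·89.78 + 0.53·34.97 = 60.7307.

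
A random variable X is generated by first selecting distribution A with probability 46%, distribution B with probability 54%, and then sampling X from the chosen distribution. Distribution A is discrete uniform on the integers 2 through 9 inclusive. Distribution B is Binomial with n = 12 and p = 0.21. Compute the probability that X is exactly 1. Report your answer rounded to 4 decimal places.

Conditional on each component, P(X = 1): A: 0; B: 0.188494.
By total probability, P(X = 1) = 0.46·0 + 0.54·0.188494 = 0.101787.

0.1018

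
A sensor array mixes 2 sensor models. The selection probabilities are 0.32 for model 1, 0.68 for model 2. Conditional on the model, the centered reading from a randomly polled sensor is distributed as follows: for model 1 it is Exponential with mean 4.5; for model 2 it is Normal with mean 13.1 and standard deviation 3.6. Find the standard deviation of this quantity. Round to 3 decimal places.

Per component, 1: μ=4.5, E[X²]=40.5; 2: μ=13.1, E[X²]=184.57.
E[X] = 0.32·4.5 + 0.68·13.1 = 10.348.
E[X²] = 0.32·40.5 + 0.68·184.57 = 138.468.
Var(X) = E[X²] − (E[X])² = 138.468 − 107.081 = 31.3865.
SD(X) = √31.3865 = 5.60237.

5.602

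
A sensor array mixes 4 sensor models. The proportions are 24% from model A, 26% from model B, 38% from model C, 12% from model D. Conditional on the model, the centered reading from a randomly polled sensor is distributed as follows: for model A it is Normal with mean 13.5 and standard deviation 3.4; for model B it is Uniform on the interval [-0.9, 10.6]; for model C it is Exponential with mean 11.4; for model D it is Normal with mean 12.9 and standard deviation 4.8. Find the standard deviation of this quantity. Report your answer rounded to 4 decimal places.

Per component, A: μ=13.5, E[X²]=193.81; B: μ=4.85, E[X²]=34.5433; C: μ=11.4, E[X²]=259.92; D: μ=12.9, E[X²]=189.45.
E[X] = 0.24·13.5 + 0.26·4.85 + 0.38·11.4 + 0.12·12.9 = 10.381.
E[X²] = 0.24·193.81 + 0.26·34.5433 + 0.38·259.92 + 0.12·189.45 = 176.999.
Var(X) = E[X²] − (E[X])² = 176.999 − 107.765 = 69.2341.
SD(X) = √69.2341 = 8.3207.

8.3207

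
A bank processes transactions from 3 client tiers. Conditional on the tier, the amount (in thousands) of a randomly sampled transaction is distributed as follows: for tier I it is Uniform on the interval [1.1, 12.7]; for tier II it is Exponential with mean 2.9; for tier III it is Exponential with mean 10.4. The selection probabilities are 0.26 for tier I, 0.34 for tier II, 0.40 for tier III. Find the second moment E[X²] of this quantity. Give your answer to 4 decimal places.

For each component E[X²] = Var + (mean)², giving I: 58.8233; II: 16.82; III: 216.32.
Overall E[X²] = 0.26·58.8233 + 0.34·16.82 + 0.4·216.32 = 107.541.

107.5409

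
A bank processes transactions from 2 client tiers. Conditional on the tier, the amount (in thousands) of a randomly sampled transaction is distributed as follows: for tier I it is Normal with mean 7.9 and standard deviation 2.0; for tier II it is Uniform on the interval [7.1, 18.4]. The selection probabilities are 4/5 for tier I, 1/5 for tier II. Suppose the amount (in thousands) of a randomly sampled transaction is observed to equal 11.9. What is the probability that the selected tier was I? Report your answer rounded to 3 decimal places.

0.550

Likelihoods f(11.9 | ·): I: 0.0269955; II: 0.0884956.
Posterior ∝ prior × likelihood. Numerator for I: 0.8·0.0269955 = 0.0215964.
Normalizing constant: 0.8·0.0269955 + 0.2·0.0884956 = 0.0392955.
P(I | observation) = 0.0215964 / 0.0392955 = 0.549589.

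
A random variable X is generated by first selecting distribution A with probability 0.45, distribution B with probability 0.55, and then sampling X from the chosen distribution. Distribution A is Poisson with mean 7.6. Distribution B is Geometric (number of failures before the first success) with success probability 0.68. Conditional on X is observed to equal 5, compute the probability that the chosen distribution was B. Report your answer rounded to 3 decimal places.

0.026

Likelihoods P(X=5 | ·): A: 0.105742; B: 0.0022817.
Posterior ∝ prior × likelihood. Numerator for B: 0.55·0.0022817 = 0.00125494.
Normalizing constant: 0.45·0.105742 + 0.55·0.0022817 = 0.048839.
P(B | observation) = 0.00125494 / 0.048839 = 0.0256954.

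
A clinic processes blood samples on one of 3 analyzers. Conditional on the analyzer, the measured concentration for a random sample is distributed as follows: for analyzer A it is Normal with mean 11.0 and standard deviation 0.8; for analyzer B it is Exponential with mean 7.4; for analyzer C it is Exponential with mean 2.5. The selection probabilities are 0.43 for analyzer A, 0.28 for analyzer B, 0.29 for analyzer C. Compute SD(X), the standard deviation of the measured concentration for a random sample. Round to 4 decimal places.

5.4718

Per component, A: μ=11, E[X²]=121.64; B: μ=7.4, E[X²]=109.52; C: μ=2.5, E[X²]=12.5.
E[X] = 0.43·11 + 0.28·7.4 + 0.29·2.5 = 7.527.
E[X²] = 0.43·121.64 + 0.28·109.52 + 0.29·12.5 = 86.5958.
Var(X) = E[X²] − (E[X])² = 86.5958 − 56.6557 = 29.9401.
SD(X) = √29.9401 = 5.47175.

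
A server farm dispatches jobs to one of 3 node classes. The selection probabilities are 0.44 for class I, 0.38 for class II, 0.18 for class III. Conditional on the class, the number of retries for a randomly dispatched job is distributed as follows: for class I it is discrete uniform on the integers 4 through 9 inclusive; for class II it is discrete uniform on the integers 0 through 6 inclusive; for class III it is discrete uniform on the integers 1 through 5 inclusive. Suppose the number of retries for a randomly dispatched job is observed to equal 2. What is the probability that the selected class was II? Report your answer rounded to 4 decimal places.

Likelihoods P(X=2 | ·): I: 0; II: 0.142857; III: 0.2.
Posterior ∝ prior × likelihood. Numerator for II: 0.38·0.142857 = 0.0542857.
Normalizing constant: 0.44·0 + 0.38·0.142857 + 0.18·0.2 = 0.0902857.
P(II | observation) = 0.0542857 / 0.0902857 = 0.601266.

0.6013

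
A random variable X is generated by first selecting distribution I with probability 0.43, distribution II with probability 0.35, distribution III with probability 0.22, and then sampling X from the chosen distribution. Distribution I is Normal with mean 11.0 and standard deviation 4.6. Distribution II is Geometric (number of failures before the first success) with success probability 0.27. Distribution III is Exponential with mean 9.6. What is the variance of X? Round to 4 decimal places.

Per component, I: μ=11, E[X²]=142.16; II: μ=2.7037, E[X²]=17.3237; III: μ=9.6, E[X²]=184.32.
E[X] = 0.43·11 + 0.35·2.7037 + 0.22·9.6 = 7.7883.
E[X²] = 0.43·142.16 + 0.35·17.3237 + 0.22·184.32 = 107.743.
Var(X) = E[X²] − (E[X])² = 107.743 − 60.6576 = 47.0849.

47.0849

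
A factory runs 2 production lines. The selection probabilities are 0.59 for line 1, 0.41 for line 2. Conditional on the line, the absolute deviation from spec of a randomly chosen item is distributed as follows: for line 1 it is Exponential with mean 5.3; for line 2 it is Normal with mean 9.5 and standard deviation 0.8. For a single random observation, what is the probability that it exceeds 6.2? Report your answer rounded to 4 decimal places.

0.5931

Conditional on each line, P(X > 6.2): 1: 0.310426; 2: 0.999981.
By total probability, P(X > 6.2) = 0.59·0.310426 + 0.41·0.999981 = 0.593143.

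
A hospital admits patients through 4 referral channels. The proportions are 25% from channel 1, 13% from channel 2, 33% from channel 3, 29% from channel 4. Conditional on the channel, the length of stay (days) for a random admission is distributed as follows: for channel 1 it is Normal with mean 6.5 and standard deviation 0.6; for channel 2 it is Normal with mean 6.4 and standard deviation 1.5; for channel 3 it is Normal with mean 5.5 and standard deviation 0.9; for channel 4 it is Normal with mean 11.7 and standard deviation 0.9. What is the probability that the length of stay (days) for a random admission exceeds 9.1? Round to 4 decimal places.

0.2941

Conditional on each channel, P(X > 9.1): 1: 7.34342e-06; 2: 0.0359303; 3: 3.16712e-05; 4: 0.998067.
By total probability, P(X > 9.1) = 0.25·7.34342e-06 + 0.13·0.0359303 + 0.33·3.16712e-05 + 0.29·0.998067 = 0.294123.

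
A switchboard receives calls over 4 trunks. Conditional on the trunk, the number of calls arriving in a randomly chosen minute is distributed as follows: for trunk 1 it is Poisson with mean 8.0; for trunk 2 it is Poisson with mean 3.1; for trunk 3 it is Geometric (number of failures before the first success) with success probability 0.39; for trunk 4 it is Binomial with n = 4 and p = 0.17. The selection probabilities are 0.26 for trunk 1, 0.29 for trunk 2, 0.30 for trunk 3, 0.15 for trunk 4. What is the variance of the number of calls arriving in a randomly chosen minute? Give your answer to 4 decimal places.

Per component, 1: μ=8, E[X²]=72; 2: μ=3.1, E[X²]=12.71; 3: μ=1.5641, E[X²]=6.45694; 4: μ=0.68, E[X²]=1.0268.
E[X] = 0.26·8 + 0.29·3.1 + 0.3·1.5641 + 0.15·0.68 = 3.55023.
E[X²] = 0.26·72 + 0.29·12.71 + 0.3·6.45694 + 0.15·1.0268 = 24.497.
Var(X) = E[X²] − (E[X])² = 24.497 − 12.6041 = 11.8929.

11.8929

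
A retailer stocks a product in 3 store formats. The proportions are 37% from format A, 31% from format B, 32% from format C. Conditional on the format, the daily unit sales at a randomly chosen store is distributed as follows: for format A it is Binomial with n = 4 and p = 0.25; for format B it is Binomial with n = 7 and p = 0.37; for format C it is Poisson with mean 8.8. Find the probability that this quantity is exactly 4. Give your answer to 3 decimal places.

Conditional on each format, P(X = 4): A: 0.00390625; B: 0.16402; C: 0.0376641.
By total probability, P(X = 4) = 0.37·0.00390625 + 0.31·0.16402 + 0.32·0.0376641 = 0.064344.

0.064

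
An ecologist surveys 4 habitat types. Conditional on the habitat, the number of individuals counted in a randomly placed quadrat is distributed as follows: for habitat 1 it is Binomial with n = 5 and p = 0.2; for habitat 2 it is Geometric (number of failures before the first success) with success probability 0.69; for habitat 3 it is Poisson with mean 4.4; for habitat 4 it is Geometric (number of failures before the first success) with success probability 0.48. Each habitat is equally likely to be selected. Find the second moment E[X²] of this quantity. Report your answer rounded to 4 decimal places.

7.4609

For each component E[X²] = Var + (mean)², giving 1: 1.8; 2: 0.852972; 3: 23.76; 4: 3.43056.
Overall E[X²] = 0.25·1.8 + 0.25·0.852972 + 0.25·23.76 + 0.25·3.43056 = 7.46088.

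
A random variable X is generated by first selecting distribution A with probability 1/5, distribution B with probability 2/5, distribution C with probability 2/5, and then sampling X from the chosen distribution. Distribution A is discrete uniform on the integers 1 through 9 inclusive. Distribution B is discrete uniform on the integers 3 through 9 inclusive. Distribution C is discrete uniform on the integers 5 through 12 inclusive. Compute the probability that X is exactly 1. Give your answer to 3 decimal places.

0.022

Conditional on each component, P(X = 1): A: 0.111111; B: 0; C: 0.
By total probability, P(X = 1) = 0.2·0.111111 + 0.4·0 + 0.4·0 = 0.0222222.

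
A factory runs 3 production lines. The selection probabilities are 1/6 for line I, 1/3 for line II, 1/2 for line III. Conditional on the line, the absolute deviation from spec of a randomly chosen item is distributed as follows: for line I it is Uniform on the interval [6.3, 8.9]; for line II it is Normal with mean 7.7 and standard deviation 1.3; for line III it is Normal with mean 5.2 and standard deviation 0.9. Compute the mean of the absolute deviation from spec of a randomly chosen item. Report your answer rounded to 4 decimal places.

6.4333

Component means — I: 7.6; II: 7.7; III: 5.2.
E[X] = 0.166667·7.6 + 0.333333·7.7 + 0.5·5.2 = 6.43333.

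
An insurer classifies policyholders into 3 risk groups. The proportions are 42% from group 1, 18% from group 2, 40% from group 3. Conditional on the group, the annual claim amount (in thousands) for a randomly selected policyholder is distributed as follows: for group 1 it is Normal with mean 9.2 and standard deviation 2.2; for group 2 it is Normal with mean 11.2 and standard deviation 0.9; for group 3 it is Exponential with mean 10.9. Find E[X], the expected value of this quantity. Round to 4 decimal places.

Component means — 1: 9.2; 2: 11.2; 3: 10.9.
E[X] = 0.42·9.2 + 0.18·11.2 + 0.4·10.9 = 10.24.

10.2400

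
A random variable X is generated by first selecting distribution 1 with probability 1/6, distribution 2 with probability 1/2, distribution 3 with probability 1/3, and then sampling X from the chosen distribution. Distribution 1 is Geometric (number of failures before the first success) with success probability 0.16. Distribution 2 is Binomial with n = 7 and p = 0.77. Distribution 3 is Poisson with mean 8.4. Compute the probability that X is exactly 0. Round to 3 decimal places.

Conditional on each component, P(X = 0): 1: 0.16; 2: 3.40483e-05; 3: 0.000224867.
By total probability, P(X = 0) = 0.166667·0.16 + 0.5·3.40483e-05 + 0.333333·0.000224867 = 0.0267586.

0.027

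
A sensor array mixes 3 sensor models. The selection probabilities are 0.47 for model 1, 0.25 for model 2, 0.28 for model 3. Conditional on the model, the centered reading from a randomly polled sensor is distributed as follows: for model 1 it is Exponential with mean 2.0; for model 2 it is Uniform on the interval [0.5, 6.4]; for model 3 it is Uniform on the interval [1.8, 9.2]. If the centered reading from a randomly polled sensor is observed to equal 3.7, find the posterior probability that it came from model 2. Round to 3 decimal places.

0.362

Likelihoods f(3.7 | ·): 1: 0.0786186; 2: 0.169492; 3: 0.135135.
Posterior ∝ prior × likelihood. Numerator for 2: 0.25·0.169492 = 0.0423729.
Normalizing constant: 0.47·0.0786186 + 0.25·0.169492 + 0.28·0.135135 = 0.117161.
P(2 | observation) = 0.0423729 / 0.117161 = 0.361662.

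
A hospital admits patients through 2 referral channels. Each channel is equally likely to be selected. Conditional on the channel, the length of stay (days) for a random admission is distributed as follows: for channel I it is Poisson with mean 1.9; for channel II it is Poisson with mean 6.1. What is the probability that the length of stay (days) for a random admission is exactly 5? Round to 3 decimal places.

Conditional on each channel, P(X = 5): I: 0.0308622; II: 0.15786.
By total probability, P(X = 5) = 0.5·0.0308622 + 0.5·0.15786 = 0.094361.

0.094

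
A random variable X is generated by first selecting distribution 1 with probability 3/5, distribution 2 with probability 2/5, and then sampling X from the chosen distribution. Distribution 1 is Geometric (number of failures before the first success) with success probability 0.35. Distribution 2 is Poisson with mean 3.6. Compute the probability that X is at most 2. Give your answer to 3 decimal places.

Conditional on each component, P(X ≤ 2): 1: 0.725375; 2: 0.302747.
By total probability, P(X ≤ 2) = 0.6·0.725375 + 0.4·0.302747 = 0.556324.

0.556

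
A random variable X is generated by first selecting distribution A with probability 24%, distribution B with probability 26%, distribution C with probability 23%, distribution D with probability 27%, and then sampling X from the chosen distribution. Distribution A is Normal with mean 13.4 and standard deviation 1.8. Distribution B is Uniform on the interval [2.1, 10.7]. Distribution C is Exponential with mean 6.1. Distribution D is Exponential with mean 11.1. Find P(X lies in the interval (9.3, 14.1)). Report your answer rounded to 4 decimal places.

Conditional on each component, P(9.3 < X < 14.1): A: 0.639951; B: 0.162791; C: 0.118595; D: 0.151889.
By total probability, P(9.3 < X < 14.1) = 0.24·0.639951 + 0.26·0.162791 + 0.23·0.118595 + 0.27·0.151889 = 0.264201.

0.2642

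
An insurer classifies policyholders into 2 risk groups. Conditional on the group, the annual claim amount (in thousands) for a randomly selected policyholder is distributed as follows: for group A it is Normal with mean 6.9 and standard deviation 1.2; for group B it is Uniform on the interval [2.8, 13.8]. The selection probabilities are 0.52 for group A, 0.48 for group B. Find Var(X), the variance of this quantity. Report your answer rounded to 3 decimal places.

6.078

Per component, A: μ=6.9, E[X²]=49.05; B: μ=8.3, E[X²]=78.9733.
E[X] = 0.52·6.9 + 0.48·8.3 = 7.572.
E[X²] = 0.52·49.05 + 0.48·78.9733 = 63.4132.
Var(X) = E[X²] − (E[X])² = 63.4132 − 57.3352 = 6.07802.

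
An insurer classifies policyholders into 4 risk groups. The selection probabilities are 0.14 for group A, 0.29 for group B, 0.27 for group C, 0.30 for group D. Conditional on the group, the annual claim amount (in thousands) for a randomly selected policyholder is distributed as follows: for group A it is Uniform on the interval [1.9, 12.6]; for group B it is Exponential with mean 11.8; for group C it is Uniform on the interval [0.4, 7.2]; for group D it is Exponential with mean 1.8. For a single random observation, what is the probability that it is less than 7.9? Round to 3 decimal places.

Conditional on each group, P(X < 7.9): A: 0.560748; B: 0.488031; C: 1; D: 0.987585.
By total probability, P(X < 7.9) = 0.14·0.560748 + 0.29·0.488031 + 0.27·1 + 0.3·0.987585 = 0.786309.

0.786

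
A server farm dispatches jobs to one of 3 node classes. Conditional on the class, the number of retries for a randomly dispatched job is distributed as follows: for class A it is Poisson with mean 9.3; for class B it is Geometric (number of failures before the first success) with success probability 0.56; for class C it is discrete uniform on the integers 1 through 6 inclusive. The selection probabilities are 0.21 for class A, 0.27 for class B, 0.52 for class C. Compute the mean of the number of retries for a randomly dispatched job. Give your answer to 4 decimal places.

3.9851

Component means — A: 9.3; B: 0.785714; C: 3.5.
E[X] = 0.21·9.3 + 0.27·0.785714 + 0.52·3.5 = 3.98514.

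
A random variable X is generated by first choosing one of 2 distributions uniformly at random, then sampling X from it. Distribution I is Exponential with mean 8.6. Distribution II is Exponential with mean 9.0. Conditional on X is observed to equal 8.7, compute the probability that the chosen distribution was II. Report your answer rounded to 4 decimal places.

0.4999

Likelihoods f(8.7 | ·): I: 0.0422822; II: 0.042261.
Posterior ∝ prior × likelihood. Numerator for II: 0.5·0.042261 = 0.0211305.
Normalizing constant: 0.5·0.0422822 + 0.5·0.042261 = 0.0422716.
P(II | observation) = 0.0211305 / 0.0422716 = 0.499875.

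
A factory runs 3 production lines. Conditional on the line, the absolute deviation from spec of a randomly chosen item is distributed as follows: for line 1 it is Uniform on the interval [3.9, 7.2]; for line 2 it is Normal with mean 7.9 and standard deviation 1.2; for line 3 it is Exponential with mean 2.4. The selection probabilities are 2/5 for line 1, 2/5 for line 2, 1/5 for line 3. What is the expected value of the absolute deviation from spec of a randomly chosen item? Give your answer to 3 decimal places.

5.860

Component means — 1: 5.55; 2: 7.9; 3: 2.4.
E[X] = 0.4·5.55 + 0.4·7.9 + 0.2·2.4 = 5.86.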